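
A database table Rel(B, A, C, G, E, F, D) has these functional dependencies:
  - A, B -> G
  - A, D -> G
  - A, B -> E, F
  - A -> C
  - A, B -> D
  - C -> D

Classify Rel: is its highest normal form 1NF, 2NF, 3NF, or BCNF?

1NF

Candidate key: {A, B}. Prime attributes: {A, B}.
A, D -> G breaks BCNF: {A, D}⁺ = {A, C, D, G}, so {A, D} is not a superkey.
A, D -> G determines the non-prime attribute {G} from a non-superkey — 3NF is violated.
Since {A} ⊂ {A, B} and {A}⁺ ⊇ {C, D, G} with {C, D, G} non-prime, there is a partial dependency; 2NF fails.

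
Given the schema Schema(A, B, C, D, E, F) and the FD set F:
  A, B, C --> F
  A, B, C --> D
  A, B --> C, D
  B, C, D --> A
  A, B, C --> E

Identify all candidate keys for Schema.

No FD produces {B}, so it must be in every candidate key.
{A, B}⁺ = {A, B, C, D, E, F} — all of the relation — so {A, B} is a candidate key.
{B, C, D}⁺ = {A, B, C, D, E, F} — all of the relation — so {B, C, D} is a candidate key.
No proper subset of any of these is a key, and no other minimal superkey exists.

{A, B}, {B, C, D}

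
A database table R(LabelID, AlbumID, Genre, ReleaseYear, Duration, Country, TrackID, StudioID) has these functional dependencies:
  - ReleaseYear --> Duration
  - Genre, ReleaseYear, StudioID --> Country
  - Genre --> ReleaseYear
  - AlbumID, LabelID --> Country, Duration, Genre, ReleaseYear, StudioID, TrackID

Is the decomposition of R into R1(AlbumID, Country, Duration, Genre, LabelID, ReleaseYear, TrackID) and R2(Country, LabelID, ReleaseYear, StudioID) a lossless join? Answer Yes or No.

No

Common attributes: {Country, LabelID, ReleaseYear}; their closure is {Country, Duration, LabelID, ReleaseYear}.
R1 ⊄ {Country, Duration, LabelID, ReleaseYear} and R2 ⊄ {Country, Duration, LabelID, ReleaseYear}, so the split is lossy.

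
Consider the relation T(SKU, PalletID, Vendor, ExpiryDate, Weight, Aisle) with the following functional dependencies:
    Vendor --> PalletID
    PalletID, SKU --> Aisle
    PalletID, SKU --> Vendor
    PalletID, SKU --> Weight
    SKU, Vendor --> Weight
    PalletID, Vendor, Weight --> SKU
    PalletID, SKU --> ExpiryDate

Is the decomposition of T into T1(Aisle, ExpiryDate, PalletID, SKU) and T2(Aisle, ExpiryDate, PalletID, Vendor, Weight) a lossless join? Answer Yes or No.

The shared attributes are {Aisle, ExpiryDate, PalletID} and {Aisle, ExpiryDate, PalletID}⁺ = {Aisle, ExpiryDate, PalletID}.
Neither T1 nor T2 is contained in that closure, so the decomposition is lossy.

No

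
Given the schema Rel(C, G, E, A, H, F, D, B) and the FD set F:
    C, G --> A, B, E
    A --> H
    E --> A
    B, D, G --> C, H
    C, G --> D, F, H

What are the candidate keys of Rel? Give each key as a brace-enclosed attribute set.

Attributes never on any right-hand side: {G} — every candidate key must contain it.
Closure of {C, G} is {A, B, C, D, E, F, G, H}, the whole schema; {C, G} is a candidate key.
Closure of {B, D, G} is {A, B, C, D, E, F, G, H}, the whole schema; {B, D, G} is a candidate key.
No proper subset of any of these is a key, and no other minimal superkey exists.

{B, D, G}, {C, G}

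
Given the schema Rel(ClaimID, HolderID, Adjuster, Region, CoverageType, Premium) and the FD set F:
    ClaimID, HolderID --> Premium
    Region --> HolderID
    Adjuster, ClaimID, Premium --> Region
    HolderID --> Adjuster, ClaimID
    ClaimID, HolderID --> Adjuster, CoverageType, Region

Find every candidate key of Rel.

{Adjuster, ClaimID, Premium}, {HolderID}, {Region}

{HolderID}⁺ = {Adjuster, ClaimID, CoverageType, HolderID, Premium, Region} — all of the relation — so {HolderID} is a candidate key.
{Region}⁺ = {Adjuster, ClaimID, CoverageType, HolderID, Premium, Region} — all of the relation — so {Region} is a candidate key.
{Adjuster, ClaimID, Premium}⁺ = {Adjuster, ClaimID, CoverageType, HolderID, Premium, Region} — all of the relation — so {Adjuster, ClaimID, Premium} is a candidate key.
No proper subset of any of these is a key, and no other minimal superkey exists.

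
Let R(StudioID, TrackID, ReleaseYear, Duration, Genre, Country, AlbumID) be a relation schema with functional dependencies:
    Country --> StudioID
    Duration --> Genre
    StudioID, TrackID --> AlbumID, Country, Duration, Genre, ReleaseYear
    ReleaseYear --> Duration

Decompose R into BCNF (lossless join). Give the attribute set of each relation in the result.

Candidate keys of the original relation: {Country, TrackID}, {StudioID, TrackID}.
{AlbumID, Country, Duration, Genre, ReleaseYear, StudioID, TrackID}: {Country} determines {Country, StudioID} here but is not a superkey — split on Country --> StudioID, giving {Country, StudioID} and {AlbumID, Country, Duration, Genre, ReleaseYear, TrackID}.
{Country, StudioID}: every determinant is a superkey — BCNF.
{AlbumID, Country, Duration, Genre, ReleaseYear, TrackID}: {Duration} determines {Duration, Genre} here but is not a superkey — split on Duration --> Genre, giving {Duration, Genre} and {AlbumID, Country, Duration, ReleaseYear, TrackID}.
{Duration, Genre}: every determinant is a superkey — BCNF.
{AlbumID, Country, Duration, ReleaseYear, TrackID}: {ReleaseYear} determines {Duration, ReleaseYear} here but is not a superkey — split on ReleaseYear --> Duration, giving {Duration, ReleaseYear} and {AlbumID, Country, ReleaseYear, TrackID}.
{Duration, ReleaseYear}: every determinant is a superkey — BCNF.
{AlbumID, Country, ReleaseYear, TrackID}: every determinant is a superkey — BCNF.

{AlbumID, Country, ReleaseYear, TrackID}; {Country, StudioID}; {Duration, Genre}; {Duration, ReleaseYear}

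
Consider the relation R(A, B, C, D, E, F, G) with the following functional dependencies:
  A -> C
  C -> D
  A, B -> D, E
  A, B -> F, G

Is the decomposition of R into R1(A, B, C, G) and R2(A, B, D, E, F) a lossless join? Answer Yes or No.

Yes

Common attributes: {A, B}; their closure is {A, B, C, D, E, F, G}.
This includes all of R1, so the common attributes are a superkey of R1 — the join is lossless.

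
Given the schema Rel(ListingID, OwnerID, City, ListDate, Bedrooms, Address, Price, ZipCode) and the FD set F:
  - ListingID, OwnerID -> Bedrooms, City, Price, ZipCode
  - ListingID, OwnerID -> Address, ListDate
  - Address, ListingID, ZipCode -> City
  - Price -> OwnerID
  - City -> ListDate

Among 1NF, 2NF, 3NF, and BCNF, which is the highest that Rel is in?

2NF

Candidate keys: {ListingID, OwnerID}, {ListingID, Price}. Prime attributes: {ListingID, OwnerID, Price}.
Address, ListingID, ZipCode -> City: {Address, ListingID, ZipCode}⁺ = {Address, City, ListDate, ListingID, ZipCode}, which is not all of the attributes, so the left side is not a superkey — BCNF is violated.
Because {City} is non-prime and the left side of Address, ListingID, ZipCode -> City is not a superkey, the relation is not in 3NF.
No proper subset of a key has a non-prime attribute in its closure, so there is no partial dependency; 2NF holds.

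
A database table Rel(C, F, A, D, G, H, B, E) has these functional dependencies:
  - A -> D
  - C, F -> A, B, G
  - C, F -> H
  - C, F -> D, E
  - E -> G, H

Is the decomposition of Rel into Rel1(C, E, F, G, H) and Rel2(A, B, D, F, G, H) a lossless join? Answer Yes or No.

No

Rel1 ∩ Rel2 = {F, G, H}; its closure under F is {F, G, H}.
Rel1 ⊄ {F, G, H} and Rel2 ⊄ {F, G, H}, so the split is lossy.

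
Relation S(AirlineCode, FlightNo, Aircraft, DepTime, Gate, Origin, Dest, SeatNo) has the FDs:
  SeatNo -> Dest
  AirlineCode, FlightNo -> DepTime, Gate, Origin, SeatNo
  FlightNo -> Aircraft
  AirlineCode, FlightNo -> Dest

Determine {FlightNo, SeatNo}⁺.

Start with {FlightNo, SeatNo}.
SeatNo -> Dest applies; add {Dest} → now {Dest, FlightNo, SeatNo}.
FlightNo -> Aircraft applies; add {Aircraft} → now {Aircraft, Dest, FlightNo, SeatNo}.
No further FD applies.

{Aircraft, Dest, FlightNo, SeatNo}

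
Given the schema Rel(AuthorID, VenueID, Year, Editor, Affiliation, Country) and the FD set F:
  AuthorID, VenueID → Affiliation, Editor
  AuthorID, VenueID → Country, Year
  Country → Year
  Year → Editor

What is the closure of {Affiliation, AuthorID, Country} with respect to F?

{Affiliation, AuthorID, Country, Editor, Year}

Start with {Affiliation, AuthorID, Country}.
Country → Year applies; add {Year} → now {Affiliation, AuthorID, Country, Year}.
Year → Editor applies; add {Editor} → now {Affiliation, AuthorID, Country, Editor, Year}.
No further FD applies.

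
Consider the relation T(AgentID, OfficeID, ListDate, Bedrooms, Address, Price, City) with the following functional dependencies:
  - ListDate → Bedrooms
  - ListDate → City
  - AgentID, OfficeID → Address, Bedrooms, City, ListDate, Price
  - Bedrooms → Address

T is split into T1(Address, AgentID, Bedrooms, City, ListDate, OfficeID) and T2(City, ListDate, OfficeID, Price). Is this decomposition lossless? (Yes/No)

T1 ∩ T2 = {City, ListDate, OfficeID}; its closure under F is {Address, Bedrooms, City, ListDate, OfficeID}.
T1 ⊄ {Address, Bedrooms, City, ListDate, OfficeID} and T2 ⊄ {Address, Bedrooms, City, ListDate, OfficeID}, so the split is lossy.

No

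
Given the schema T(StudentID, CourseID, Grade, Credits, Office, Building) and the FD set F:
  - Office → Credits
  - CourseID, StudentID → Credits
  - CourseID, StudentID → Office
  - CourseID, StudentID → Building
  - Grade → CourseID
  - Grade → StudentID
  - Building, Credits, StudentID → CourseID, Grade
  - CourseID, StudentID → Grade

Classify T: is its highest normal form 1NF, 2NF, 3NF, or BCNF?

3NF

Candidate keys: {Building, Credits, StudentID}, {Building, Office, StudentID}, {CourseID, StudentID}, {Grade}. Prime attributes: {Building, CourseID, Credits, Grade, Office, StudentID}.
Office → Credits: {Office}⁺ = {Credits, Office}, which is not all of the attributes, so the left side is not a superkey — BCNF is violated.
Since {Credits} ⊆ prime attributes and every other non-superkey FD also has a prime right side, the schema is in 3NF.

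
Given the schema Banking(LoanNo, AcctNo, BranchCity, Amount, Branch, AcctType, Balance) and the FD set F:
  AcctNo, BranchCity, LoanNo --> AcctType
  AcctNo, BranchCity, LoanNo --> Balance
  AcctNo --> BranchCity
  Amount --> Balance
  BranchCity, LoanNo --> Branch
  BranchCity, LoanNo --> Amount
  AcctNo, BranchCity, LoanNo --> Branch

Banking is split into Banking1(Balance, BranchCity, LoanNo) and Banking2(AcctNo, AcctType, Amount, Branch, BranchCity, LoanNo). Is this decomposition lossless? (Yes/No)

Yes

Banking1 ∩ Banking2 = {BranchCity, LoanNo}; its closure under F is {Amount, Balance, Branch, BranchCity, LoanNo}.
This includes all of Banking1, so the common attributes are a superkey of Banking1 — the join is lossless.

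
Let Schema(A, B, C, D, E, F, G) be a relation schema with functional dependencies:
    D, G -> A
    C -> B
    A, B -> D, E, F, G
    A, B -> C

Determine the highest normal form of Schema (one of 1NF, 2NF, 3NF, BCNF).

Candidate keys: {A, B}, {A, C}, {B, D, G}, {C, D, G}. Prime attributes: {A, B, C, D, G}.
D, G -> A: {D, G}⁺ = {A, D, G}, which is not all of the attributes, so the left side is not a superkey — BCNF is violated.
Since {A} ⊆ prime attributes and every other non-superkey FD also has a prime right side, the schema is in 3NF.

3NF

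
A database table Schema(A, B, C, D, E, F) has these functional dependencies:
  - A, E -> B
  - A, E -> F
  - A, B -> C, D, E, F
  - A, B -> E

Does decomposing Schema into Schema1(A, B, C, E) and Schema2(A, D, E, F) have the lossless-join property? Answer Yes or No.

Schema1 ∩ Schema2 = {A, E}; its closure under F is {A, B, C, D, E, F}.
Since Schema1 ⊆ {A, B, C, D, E, F}, the intersection is a superkey of Schema1; the decomposition is lossless.

Yes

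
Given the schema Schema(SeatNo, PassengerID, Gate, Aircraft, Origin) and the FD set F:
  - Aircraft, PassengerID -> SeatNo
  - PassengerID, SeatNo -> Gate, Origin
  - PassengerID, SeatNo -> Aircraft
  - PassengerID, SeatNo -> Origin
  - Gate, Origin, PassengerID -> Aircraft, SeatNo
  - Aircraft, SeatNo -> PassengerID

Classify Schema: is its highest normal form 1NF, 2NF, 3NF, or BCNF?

BCNF

Candidate keys: {Aircraft, PassengerID}, {Aircraft, SeatNo}, {Gate, Origin, PassengerID}, {PassengerID, SeatNo}. Prime attributes: {Aircraft, Gate, Origin, PassengerID, SeatNo}.
Each dependency's left side is a superkey — BCNF holds.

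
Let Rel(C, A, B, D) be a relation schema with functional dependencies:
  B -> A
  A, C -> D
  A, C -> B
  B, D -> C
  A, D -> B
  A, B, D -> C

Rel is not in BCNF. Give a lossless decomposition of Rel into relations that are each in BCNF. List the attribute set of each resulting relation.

{A, B}; {B, C, D}

Candidate keys of the original relation: {A, C}, {A, D}, {B, C}, {B, D}.
Within {A, B, C, D}: {B}⁺ ∩ {A, B, C, D} = {A, B}, not the whole set, so B -> A violates BCNF; decompose into {A, B} and {B, C, D}.
{A, B} is in BCNF.
{B, C, D} is in BCNF.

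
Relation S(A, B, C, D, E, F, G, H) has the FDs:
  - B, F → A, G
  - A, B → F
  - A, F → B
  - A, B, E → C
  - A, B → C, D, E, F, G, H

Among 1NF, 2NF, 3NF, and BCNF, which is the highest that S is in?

Candidate keys: {A, B}, {A, F}, {B, F}. Prime attributes: {A, B, F}.
The left-hand side of every FD is a superkey, so BCNF is satisfied.

BCNF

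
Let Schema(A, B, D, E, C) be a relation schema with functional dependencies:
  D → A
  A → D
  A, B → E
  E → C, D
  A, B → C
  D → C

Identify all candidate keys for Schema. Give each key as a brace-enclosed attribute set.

Attributes never on any right-hand side: {B} — every candidate key must contain it.
Closure of {A, B} is {A, B, C, D, E}, the whole schema; {A, B} is a candidate key.
Closure of {B, D} is {A, B, C, D, E}, the whole schema; {B, D} is a candidate key.
Closure of {B, E} is {A, B, C, D, E}, the whole schema; {B, E} is a candidate key.
Any other superkey properly contains one of these, so there are no further candidate keys.

{A, B}, {B, D}, {B, E}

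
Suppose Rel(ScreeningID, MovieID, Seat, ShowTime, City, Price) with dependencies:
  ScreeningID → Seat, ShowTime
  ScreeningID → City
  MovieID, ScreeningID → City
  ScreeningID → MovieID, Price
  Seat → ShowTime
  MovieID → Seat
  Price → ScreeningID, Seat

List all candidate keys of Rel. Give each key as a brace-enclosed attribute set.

Closure of {Price} is {City, MovieID, Price, ScreeningID, Seat, ShowTime}, the whole schema; {Price} is a candidate key.
Closure of {ScreeningID} is {City, MovieID, Price, ScreeningID, Seat, ShowTime}, the whole schema; {ScreeningID} is a candidate key.
Any other superkey properly contains one of these, so there are no further candidate keys.

{Price}, {ScreeningID}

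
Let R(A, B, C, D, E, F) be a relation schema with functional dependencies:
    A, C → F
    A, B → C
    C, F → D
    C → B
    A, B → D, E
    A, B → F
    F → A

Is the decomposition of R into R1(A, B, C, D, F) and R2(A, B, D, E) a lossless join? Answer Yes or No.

Yes

R1 ∩ R2 = {A, B, D}; its closure under F is {A, B, C, D, E, F}.
Since R1 ⊆ {A, B, C, D, E, F}, the intersection is a superkey of R1; the decomposition is lossless.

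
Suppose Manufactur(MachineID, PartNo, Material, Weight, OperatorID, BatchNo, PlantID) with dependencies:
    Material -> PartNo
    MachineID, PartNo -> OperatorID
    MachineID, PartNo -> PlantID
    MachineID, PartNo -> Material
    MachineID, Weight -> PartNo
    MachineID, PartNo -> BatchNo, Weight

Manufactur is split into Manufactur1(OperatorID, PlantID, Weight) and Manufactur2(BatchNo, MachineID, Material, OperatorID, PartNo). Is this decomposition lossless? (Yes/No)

No

The shared attributes are {OperatorID} and {OperatorID}⁺ = {OperatorID}.
Neither Manufactur1 nor Manufactur2 is contained in that closure, so the decomposition is lossy.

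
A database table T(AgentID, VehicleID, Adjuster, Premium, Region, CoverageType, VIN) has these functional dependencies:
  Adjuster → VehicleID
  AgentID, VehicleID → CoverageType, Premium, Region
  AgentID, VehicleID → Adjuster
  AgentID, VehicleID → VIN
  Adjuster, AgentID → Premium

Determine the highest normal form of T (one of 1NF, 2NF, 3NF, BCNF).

Candidate keys: {Adjuster, AgentID}, {AgentID, VehicleID}. Prime attributes: {Adjuster, AgentID, VehicleID}.
Adjuster → VehicleID: {Adjuster}⁺ = {Adjuster, VehicleID}, which is not all of the attributes, so the left side is not a superkey — BCNF is violated.
But every attribute on its right side ({VehicleID}) is prime, and the same holds for every other non-superkey FD, so 3NF still holds.

3NF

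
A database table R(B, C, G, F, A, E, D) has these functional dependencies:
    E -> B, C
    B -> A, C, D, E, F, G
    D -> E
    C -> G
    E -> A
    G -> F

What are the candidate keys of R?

Closure of {B} is {A, B, C, D, E, F, G}, the whole schema; {B} is a candidate key.
Closure of {D} is {A, B, C, D, E, F, G}, the whole schema; {D} is a candidate key.
Closure of {E} is {A, B, C, D, E, F, G}, the whole schema; {E} is a candidate key.
Any other superkey properly contains one of these, so there are no further candidate keys.

{B}, {D}, {E}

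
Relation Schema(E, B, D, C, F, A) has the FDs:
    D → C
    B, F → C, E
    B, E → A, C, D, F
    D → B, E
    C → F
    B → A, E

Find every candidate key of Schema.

{B}, {D}

{B}⁺ = {A, B, C, D, E, F} — all of the relation — so {B} is a candidate key.
{D}⁺ = {A, B, C, D, E, F} — all of the relation — so {D} is a candidate key.
Any other superkey properly contains one of these, so there are no further candidate keys.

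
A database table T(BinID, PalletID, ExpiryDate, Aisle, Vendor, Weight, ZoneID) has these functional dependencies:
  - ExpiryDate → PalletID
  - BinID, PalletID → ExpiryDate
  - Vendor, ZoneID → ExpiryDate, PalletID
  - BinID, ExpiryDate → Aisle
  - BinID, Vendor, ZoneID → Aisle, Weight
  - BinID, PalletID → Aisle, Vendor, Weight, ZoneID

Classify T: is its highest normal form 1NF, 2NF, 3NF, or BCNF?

Candidate keys: {BinID, ExpiryDate}, {BinID, PalletID}, {BinID, Vendor, ZoneID}. Prime attributes: {BinID, ExpiryDate, PalletID, Vendor, ZoneID}.
ExpiryDate → PalletID: {ExpiryDate}⁺ = {ExpiryDate, PalletID}, which is not all of the attributes, so the left side is not a superkey — BCNF is violated.
But every attribute on its right side ({PalletID}) is prime, and the same holds for every other non-superkey FD, so 3NF still holds.

3NF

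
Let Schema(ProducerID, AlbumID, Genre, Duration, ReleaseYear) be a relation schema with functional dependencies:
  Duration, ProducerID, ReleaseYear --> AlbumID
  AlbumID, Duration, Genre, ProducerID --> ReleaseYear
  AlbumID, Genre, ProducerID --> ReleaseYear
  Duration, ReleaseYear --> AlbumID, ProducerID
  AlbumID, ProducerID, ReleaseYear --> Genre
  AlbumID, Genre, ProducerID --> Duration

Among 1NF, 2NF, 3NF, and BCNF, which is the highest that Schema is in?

Candidate keys: {AlbumID, Genre, ProducerID}, {AlbumID, ProducerID, ReleaseYear}, {Duration, ReleaseYear}. Prime attributes: {AlbumID, Duration, Genre, ProducerID, ReleaseYear}.
Every FD has a superkey on the left, so the relation is in BCNF.

BCNF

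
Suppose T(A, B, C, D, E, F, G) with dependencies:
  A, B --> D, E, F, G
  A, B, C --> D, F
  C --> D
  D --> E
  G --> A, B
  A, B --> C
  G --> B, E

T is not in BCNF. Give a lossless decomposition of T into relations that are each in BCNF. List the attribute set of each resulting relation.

{A, B, C, F, G}; {C, D}; {D, E}

Candidate keys of the original relation: {A, B}, {G}.
Within {A, B, C, D, E, F, G}: {C}⁺ ∩ {A, B, C, D, E, F, G} = {C, D, E}, not the whole set, so C --> D, E violates BCNF; decompose into {C, D, E} and {A, B, C, F, G}.
Within {C, D, E}: {D}⁺ ∩ {C, D, E} = {D, E}, not the whole set, so D --> E violates BCNF; decompose into {D, E} and {C, D}.
{D, E}: every determinant is a superkey — BCNF.
{C, D}: every determinant is a superkey — BCNF.
{A, B, C, F, G}: every determinant is a superkey — BCNF.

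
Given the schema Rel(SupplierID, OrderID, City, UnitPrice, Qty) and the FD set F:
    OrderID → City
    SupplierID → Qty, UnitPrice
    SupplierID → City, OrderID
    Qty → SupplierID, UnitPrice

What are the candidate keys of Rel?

{Qty} is a candidate key since {Qty}⁺ = {City, OrderID, Qty, SupplierID, UnitPrice} covers every attribute.
{SupplierID} is a candidate key since {SupplierID}⁺ = {City, OrderID, Qty, SupplierID, UnitPrice} covers every attribute.
Any other superkey properly contains one of these, so there are no further candidate keys.

{Qty}, {SupplierID}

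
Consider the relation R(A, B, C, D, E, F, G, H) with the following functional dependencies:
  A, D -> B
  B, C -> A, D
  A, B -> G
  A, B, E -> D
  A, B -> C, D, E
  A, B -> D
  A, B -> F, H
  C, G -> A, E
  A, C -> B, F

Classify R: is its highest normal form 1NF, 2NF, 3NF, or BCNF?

BCNF

Candidate keys: {A, B}, {A, C}, {A, D}, {B, C}, {C, G}. Prime attributes: {A, B, C, D, G}.
Each dependency's left side is a superkey — BCNF holds.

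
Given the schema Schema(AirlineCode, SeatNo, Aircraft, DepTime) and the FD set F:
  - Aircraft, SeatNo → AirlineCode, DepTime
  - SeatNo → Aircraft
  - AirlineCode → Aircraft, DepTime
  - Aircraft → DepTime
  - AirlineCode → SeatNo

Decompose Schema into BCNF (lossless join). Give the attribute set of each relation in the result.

{Aircraft, AirlineCode, SeatNo}; {Aircraft, DepTime}

Candidate keys of the original relation: {AirlineCode}, {SeatNo}.
In {Aircraft, AirlineCode, DepTime, SeatNo}, {Aircraft} is not a superkey ({Aircraft}⁺ restricted to this set is {Aircraft, DepTime}), so split on Aircraft → DepTime into {Aircraft, DepTime} and {Aircraft, AirlineCode, SeatNo}.
{Aircraft, DepTime} has no BCNF violation.
{Aircraft, AirlineCode, SeatNo} has no BCNF violation.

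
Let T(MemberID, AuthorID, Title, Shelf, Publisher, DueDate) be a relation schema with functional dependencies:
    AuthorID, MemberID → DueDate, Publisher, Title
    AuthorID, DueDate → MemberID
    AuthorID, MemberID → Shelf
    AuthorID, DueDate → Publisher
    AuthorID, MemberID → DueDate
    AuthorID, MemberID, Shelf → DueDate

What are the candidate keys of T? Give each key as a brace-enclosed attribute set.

{AuthorID, DueDate}, {AuthorID, MemberID}

No FD produces {AuthorID}, so it must be in every candidate key.
Closure of {AuthorID, DueDate} is {AuthorID, DueDate, MemberID, Publisher, Shelf, Title}, the whole schema; {AuthorID, DueDate} is a candidate key.
Closure of {AuthorID, MemberID} is {AuthorID, DueDate, MemberID, Publisher, Shelf, Title}, the whole schema; {AuthorID, MemberID} is a candidate key.
These are minimal and exhaustive — every other superkey contains one of them.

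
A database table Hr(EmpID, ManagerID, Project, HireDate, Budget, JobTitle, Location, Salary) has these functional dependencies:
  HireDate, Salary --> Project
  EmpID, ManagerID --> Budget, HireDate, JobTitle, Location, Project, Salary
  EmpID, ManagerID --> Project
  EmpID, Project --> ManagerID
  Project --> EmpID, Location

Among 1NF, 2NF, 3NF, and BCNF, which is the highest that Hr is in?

Candidate keys: {EmpID, ManagerID}, {HireDate, Salary}, {Project}. Prime attributes: {EmpID, HireDate, ManagerID, Project, Salary}.
Every FD has a superkey on the left, so the relation is in BCNF.

BCNF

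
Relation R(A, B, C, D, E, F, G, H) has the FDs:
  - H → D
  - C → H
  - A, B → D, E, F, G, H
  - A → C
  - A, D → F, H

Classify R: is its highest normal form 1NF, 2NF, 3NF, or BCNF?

Candidate key: {A, B}. Prime attributes: {A, B}.
H → D breaks BCNF: {H}⁺ = {D, H}, so {H} is not a superkey.
H → D has non-prime {D} on the right and a non-superkey on the left, so 3NF fails.
The proper key subset {A} of {A, B} determines non-prime {C, D, F, H}, so the relation is not even in 2NF.

1NF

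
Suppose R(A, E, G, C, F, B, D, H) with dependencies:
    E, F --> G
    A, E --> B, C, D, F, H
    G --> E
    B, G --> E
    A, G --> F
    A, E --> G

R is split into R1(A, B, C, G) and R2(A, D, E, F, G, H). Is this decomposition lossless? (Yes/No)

R1 ∩ R2 = {A, G}; its closure under F is {A, B, C, D, E, F, G, H}.
R1 is contained in that closure, so R1 ∩ R2 --> R1 holds and the join is lossless.

Yes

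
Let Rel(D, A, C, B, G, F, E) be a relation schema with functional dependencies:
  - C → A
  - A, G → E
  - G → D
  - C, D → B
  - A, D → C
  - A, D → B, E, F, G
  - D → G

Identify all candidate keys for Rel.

{A, D}, {A, G}, {C, D}, {C, G}

Closure of {A, D} is {A, B, C, D, E, F, G}, the whole schema; {A, D} is a candidate key.
Closure of {A, G} is {A, B, C, D, E, F, G}, the whole schema; {A, G} is a candidate key.
Closure of {C, D} is {A, B, C, D, E, F, G}, the whole schema; {C, D} is a candidate key.
Closure of {C, G} is {A, B, C, D, E, F, G}, the whole schema; {C, G} is a candidate key.
No proper subset of any of these is a key, and no other minimal superkey exists.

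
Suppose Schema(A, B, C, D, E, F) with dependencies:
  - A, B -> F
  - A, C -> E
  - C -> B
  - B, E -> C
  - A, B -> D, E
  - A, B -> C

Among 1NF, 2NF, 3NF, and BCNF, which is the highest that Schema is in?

Candidate keys: {A, B}, {A, C}. Prime attributes: {A, B, C}.
C -> B breaks BCNF: {C}⁺ = {B, C}, so {C} is not a superkey.
Its right-hand attributes {B} are all prime, as are those of every other non-superkey FD — the relation is in 3NF.

3NF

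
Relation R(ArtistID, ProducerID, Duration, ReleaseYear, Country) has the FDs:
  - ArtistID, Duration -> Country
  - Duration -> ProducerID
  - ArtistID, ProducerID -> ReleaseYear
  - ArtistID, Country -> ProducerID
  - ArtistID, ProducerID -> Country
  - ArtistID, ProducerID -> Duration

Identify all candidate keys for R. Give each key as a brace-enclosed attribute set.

Attributes never on any right-hand side: {ArtistID} — every candidate key must contain it.
Closure of {ArtistID, Country} is {ArtistID, Country, Duration, ProducerID, ReleaseYear}, the whole schema; {ArtistID, Country} is a candidate key.
Closure of {ArtistID, Duration} is {ArtistID, Country, Duration, ProducerID, ReleaseYear}, the whole schema; {ArtistID, Duration} is a candidate key.
Closure of {ArtistID, ProducerID} is {ArtistID, Country, Duration, ProducerID, ReleaseYear}, the whole schema; {ArtistID, ProducerID} is a candidate key.
These are minimal and exhaustive — every other superkey contains one of them.

{ArtistID, Country}, {ArtistID, Duration}, {ArtistID, ProducerID}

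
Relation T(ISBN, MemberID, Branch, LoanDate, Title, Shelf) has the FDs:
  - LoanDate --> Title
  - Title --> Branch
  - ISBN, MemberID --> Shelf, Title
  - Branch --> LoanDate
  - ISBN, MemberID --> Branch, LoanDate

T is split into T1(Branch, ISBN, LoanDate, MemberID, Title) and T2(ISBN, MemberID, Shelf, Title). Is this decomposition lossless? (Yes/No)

The shared attributes are {ISBN, MemberID, Title} and {ISBN, MemberID, Title}⁺ = {Branch, ISBN, LoanDate, MemberID, Shelf, Title}.
Since T1 ⊆ {Branch, ISBN, LoanDate, MemberID, Shelf, Title}, the intersection is a superkey of T1; the decomposition is lossless.

Yes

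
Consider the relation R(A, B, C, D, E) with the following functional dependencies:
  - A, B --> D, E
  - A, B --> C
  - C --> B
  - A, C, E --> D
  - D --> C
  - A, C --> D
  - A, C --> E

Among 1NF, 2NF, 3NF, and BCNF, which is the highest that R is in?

Candidate keys: {A, B}, {A, C}, {A, D}. Prime attributes: {A, B, C, D}.
C --> B breaks BCNF: {C}⁺ = {B, C}, so {C} is not a superkey.
Its right-hand attributes {B} are all prime, as are those of every other non-superkey FD — the relation is in 3NF.

3NF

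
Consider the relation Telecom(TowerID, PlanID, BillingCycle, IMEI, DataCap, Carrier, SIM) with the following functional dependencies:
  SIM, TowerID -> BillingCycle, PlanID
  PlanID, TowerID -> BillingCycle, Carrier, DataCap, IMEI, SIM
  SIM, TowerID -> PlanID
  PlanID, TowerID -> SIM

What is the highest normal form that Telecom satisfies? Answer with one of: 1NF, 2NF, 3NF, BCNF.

BCNF

Candidate keys: {PlanID, TowerID}, {SIM, TowerID}. Prime attributes: {PlanID, SIM, TowerID}.
Every FD has a superkey on the left, so the relation is in BCNF.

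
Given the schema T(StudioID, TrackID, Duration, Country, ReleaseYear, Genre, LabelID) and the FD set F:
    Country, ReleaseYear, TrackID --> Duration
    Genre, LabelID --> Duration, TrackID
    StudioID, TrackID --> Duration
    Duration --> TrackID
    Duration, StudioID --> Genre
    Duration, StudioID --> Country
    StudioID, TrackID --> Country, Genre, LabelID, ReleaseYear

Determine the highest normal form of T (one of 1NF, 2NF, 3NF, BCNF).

3NF

Candidate keys: {Duration, StudioID}, {Genre, LabelID, StudioID}, {StudioID, TrackID}. Prime attributes: {Duration, Genre, LabelID, StudioID, TrackID}.
Country, ReleaseYear, TrackID --> Duration breaks BCNF: {Country, ReleaseYear, TrackID}⁺ = {Country, Duration, ReleaseYear, TrackID}, so {Country, ReleaseYear, TrackID} is not a superkey.
Since {Duration} ⊆ prime attributes and every other non-superkey FD also has a prime right side, the schema is in 3NF.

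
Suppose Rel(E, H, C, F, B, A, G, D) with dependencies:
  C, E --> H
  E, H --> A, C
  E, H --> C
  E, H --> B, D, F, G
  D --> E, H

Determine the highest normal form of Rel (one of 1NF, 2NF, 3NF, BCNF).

Candidate keys: {C, E}, {D}, {E, H}. Prime attributes: {C, D, E, H}.
Every FD has a superkey on the left, so the relation is in BCNF.

BCNF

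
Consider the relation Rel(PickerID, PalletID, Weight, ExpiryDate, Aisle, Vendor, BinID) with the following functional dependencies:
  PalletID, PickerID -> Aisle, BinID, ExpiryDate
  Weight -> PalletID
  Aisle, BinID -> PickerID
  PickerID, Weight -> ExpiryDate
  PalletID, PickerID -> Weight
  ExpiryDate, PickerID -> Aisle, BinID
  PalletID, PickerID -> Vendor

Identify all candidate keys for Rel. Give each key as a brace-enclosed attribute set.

{Aisle, BinID, PalletID}, {Aisle, BinID, Weight}, {PalletID, PickerID}, {PickerID, Weight}

{PalletID, PickerID}⁺ = {Aisle, BinID, ExpiryDate, PalletID, PickerID, Vendor, Weight} — all of the relation — so {PalletID, PickerID} is a candidate key.
{PickerID, Weight}⁺ = {Aisle, BinID, ExpiryDate, PalletID, PickerID, Vendor, Weight} — all of the relation — so {PickerID, Weight} is a candidate key.
{Aisle, BinID, PalletID}⁺ = {Aisle, BinID, ExpiryDate, PalletID, PickerID, Vendor, Weight} — all of the relation — so {Aisle, BinID, PalletID} is a candidate key.
{Aisle, BinID, Weight}⁺ = {Aisle, BinID, ExpiryDate, PalletID, PickerID, Vendor, Weight} — all of the relation — so {Aisle, BinID, Weight} is a candidate key.
Any other superkey properly contains one of these, so there are no further candidate keys.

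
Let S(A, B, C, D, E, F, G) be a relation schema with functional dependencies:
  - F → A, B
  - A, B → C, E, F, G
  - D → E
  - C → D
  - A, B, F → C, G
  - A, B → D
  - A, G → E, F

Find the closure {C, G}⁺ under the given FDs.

{C, D, E, G}

Start with {C, G}.
C → D applies; add {D} → now {C, D, G}.
D → E applies; add {E} → now {C, D, E, G}.
No further FD applies.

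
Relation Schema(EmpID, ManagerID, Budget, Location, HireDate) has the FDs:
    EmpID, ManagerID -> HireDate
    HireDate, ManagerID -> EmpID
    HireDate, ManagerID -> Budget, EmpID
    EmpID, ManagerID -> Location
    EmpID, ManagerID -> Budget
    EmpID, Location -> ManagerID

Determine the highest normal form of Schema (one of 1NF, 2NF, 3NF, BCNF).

Candidate keys: {EmpID, Location}, {EmpID, ManagerID}, {HireDate, ManagerID}. Prime attributes: {EmpID, HireDate, Location, ManagerID}.
Every FD has a superkey on the left, so the relation is in BCNF.

BCNF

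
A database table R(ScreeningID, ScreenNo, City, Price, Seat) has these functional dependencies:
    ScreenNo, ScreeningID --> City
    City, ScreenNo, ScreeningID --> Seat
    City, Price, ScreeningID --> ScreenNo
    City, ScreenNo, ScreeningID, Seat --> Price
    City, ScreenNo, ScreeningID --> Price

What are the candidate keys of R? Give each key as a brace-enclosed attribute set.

{ScreeningID} never appears on the right of any FD, so every key must include it.
{ScreenNo, ScreeningID} is a candidate key since {ScreenNo, ScreeningID}⁺ = {City, Price, ScreenNo, ScreeningID, Seat} covers every attribute.
{City, Price, ScreeningID} is a candidate key since {City, Price, ScreeningID}⁺ = {City, Price, ScreenNo, ScreeningID, Seat} covers every attribute.
Any other superkey properly contains one of these, so there are no further candidate keys.

{City, Price, ScreeningID}, {ScreenNo, ScreeningID}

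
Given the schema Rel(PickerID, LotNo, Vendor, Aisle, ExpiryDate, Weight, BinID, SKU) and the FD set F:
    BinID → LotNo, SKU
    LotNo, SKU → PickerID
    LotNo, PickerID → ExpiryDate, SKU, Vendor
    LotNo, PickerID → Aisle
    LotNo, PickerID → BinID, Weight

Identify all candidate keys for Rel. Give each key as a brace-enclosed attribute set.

{BinID}⁺ = {Aisle, BinID, ExpiryDate, LotNo, PickerID, SKU, Vendor, Weight}, which is every attribute, so {BinID} is a candidate key.
{LotNo, PickerID}⁺ = {Aisle, BinID, ExpiryDate, LotNo, PickerID, SKU, Vendor, Weight}, which is every attribute, so {LotNo, PickerID} is a candidate key.
{LotNo, SKU}⁺ = {Aisle, BinID, ExpiryDate, LotNo, PickerID, SKU, Vendor, Weight}, which is every attribute, so {LotNo, SKU} is a candidate key.
Any other superkey properly contains one of these, so there are no further candidate keys.

{BinID}, {LotNo, PickerID}, {LotNo, SKU}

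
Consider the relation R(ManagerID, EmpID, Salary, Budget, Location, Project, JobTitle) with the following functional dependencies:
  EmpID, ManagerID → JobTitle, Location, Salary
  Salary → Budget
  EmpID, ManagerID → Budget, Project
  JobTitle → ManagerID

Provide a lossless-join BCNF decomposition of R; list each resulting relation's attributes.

{Budget, Salary}; {EmpID, JobTitle, Location, Project, Salary}; {JobTitle, ManagerID}

Candidate keys of the original relation: {EmpID, JobTitle}, {EmpID, ManagerID}.
Within {Budget, EmpID, JobTitle, Location, ManagerID, Project, Salary}: {Salary}⁺ ∩ {Budget, EmpID, JobTitle, Location, ManagerID, Project, Salary} = {Budget, Salary}, not the whole set, so Salary → Budget violates BCNF; decompose into {Budget, Salary} and {EmpID, JobTitle, Location, ManagerID, Project, Salary}.
{Budget, Salary} is in BCNF.
Within {EmpID, JobTitle, Location, ManagerID, Project, Salary}: {JobTitle}⁺ ∩ {EmpID, JobTitle, Location, ManagerID, Project, Salary} = {JobTitle, ManagerID}, not the whole set, so JobTitle → ManagerID violates BCNF; decompose into {JobTitle, ManagerID} and {EmpID, JobTitle, Location, Project, Salary}.
{JobTitle, ManagerID} is in BCNF.
{EmpID, JobTitle, Location, Project, Salary} is in BCNF.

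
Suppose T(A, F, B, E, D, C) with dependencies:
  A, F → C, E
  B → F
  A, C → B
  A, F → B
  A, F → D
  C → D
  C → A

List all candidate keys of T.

Closure of {C} is {A, B, C, D, E, F}, the whole schema; {C} is a candidate key.
Closure of {A, B} is {A, B, C, D, E, F}, the whole schema; {A, B} is a candidate key.
Closure of {A, F} is {A, B, C, D, E, F}, the whole schema; {A, F} is a candidate key.
No proper subset of any of these is a key, and no other minimal superkey exists.

{A, B}, {A, F}, {C}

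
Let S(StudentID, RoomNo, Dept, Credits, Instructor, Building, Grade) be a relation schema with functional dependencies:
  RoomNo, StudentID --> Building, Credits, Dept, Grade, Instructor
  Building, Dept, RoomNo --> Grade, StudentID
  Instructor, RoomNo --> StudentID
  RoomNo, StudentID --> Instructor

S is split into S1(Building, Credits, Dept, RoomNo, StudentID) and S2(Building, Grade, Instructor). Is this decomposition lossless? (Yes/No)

S1 ∩ S2 = {Building}; its closure under F is {Building}.
S1 ⊄ {Building} and S2 ⊄ {Building}, so the split is lossy.

No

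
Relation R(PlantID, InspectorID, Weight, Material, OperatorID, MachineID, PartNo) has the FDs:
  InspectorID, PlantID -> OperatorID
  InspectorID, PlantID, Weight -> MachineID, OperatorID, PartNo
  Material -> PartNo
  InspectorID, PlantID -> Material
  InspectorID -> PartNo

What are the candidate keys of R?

{InspectorID, PlantID, Weight} never appear on the right of any FD, so every key must include all of them.
{InspectorID, PlantID, Weight}⁺ = {InspectorID, MachineID, Material, OperatorID, PartNo, PlantID, Weight} — all of the relation — so {InspectorID, PlantID, Weight} is a candidate key.
No other minimal set has full closure, so this is the only candidate key.

{InspectorID, PlantID, Weight}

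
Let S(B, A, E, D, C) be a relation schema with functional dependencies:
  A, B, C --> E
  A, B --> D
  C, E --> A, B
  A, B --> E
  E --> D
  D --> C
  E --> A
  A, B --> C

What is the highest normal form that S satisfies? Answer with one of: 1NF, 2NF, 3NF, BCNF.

Candidate keys: {A, B}, {E}. Prime attributes: {A, B, E}.
D --> C breaks BCNF: {D}⁺ = {C, D}, so {D} is not a superkey.
D --> C determines the non-prime attribute {C} from a non-superkey — 3NF is violated.
Checking every proper subset of each key, none determines a non-prime attribute — 2NF is satisfied.

2NF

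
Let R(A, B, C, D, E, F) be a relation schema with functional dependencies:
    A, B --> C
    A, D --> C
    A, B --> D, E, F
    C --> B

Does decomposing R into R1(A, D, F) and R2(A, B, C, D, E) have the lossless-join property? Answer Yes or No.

Yes

R1 ∩ R2 = {A, D}; its closure under F is {A, B, C, D, E, F}.
R1 is contained in that closure, so R1 ∩ R2 --> R1 holds and the join is lossless.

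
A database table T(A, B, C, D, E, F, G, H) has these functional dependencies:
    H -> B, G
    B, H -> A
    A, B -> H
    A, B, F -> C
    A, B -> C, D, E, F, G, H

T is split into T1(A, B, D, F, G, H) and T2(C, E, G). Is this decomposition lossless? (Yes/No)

Common attributes: {G}; their closure is {G}.
The closure covers neither T1 nor T2 entirely; the join is not lossless.

No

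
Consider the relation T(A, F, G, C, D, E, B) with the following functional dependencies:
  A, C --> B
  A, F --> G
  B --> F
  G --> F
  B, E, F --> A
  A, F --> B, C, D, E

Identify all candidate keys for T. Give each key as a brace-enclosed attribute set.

{A, B}⁺ = {A, B, C, D, E, F, G}, which is every attribute, so {A, B} is a candidate key.
{A, C}⁺ = {A, B, C, D, E, F, G}, which is every attribute, so {A, C} is a candidate key.
{A, F}⁺ = {A, B, C, D, E, F, G}, which is every attribute, so {A, F} is a candidate key.
{A, G}⁺ = {A, B, C, D, E, F, G}, which is every attribute, so {A, G} is a candidate key.
{B, E}⁺ = {A, B, C, D, E, F, G}, which is every attribute, so {B, E} is a candidate key.
Any other superkey properly contains one of these, so there are no further candidate keys.

{A, B}, {A, C}, {A, F}, {A, G}, {B, E}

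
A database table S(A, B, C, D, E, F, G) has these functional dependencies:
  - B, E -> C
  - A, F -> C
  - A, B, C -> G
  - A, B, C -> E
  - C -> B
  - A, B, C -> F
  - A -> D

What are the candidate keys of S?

No FD produces {A}, so it must be in every candidate key.
Closure of {A, C} is {A, B, C, D, E, F, G}, the whole schema; {A, C} is a candidate key.
Closure of {A, F} is {A, B, C, D, E, F, G}, the whole schema; {A, F} is a candidate key.
Closure of {A, B, E} is {A, B, C, D, E, F, G}, the whole schema; {A, B, E} is a candidate key.
These are minimal and exhaustive — every other superkey contains one of them.

{A, B, E}, {A, C}, {A, F}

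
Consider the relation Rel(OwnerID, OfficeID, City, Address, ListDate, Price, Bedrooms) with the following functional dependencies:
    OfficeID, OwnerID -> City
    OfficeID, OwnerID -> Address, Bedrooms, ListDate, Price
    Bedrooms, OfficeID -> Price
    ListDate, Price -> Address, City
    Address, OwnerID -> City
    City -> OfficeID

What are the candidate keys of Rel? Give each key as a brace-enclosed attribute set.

Attributes never on any right-hand side: {OwnerID} — every candidate key must contain it.
Closure of {Address, OwnerID} is {Address, Bedrooms, City, ListDate, OfficeID, OwnerID, Price}, the whole schema; {Address, OwnerID} is a candidate key.
Closure of {City, OwnerID} is {Address, Bedrooms, City, ListDate, OfficeID, OwnerID, Price}, the whole schema; {City, OwnerID} is a candidate key.
Closure of {OfficeID, OwnerID} is {Address, Bedrooms, City, ListDate, OfficeID, OwnerID, Price}, the whole schema; {OfficeID, OwnerID} is a candidate key.
Closure of {ListDate, OwnerID, Price} is {Address, Bedrooms, City, ListDate, OfficeID, OwnerID, Price}, the whole schema; {ListDate, OwnerID, Price} is a candidate key.
These are minimal and exhaustive — every other superkey contains one of them.

{Address, OwnerID}, {City, OwnerID}, {ListDate, OwnerID, Price}, {OfficeID, OwnerID}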